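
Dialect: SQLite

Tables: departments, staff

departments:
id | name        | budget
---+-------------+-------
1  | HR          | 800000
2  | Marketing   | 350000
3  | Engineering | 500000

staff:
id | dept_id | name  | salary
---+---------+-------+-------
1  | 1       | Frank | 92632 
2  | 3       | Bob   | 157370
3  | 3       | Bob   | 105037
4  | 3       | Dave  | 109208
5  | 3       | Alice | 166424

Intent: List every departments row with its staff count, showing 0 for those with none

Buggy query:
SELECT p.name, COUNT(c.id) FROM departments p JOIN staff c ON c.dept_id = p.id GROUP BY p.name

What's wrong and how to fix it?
Bug: INNER JOIN drops departments rows that have no matching staff rows

Fix: Switch to LEFT JOIN to retain unmatched parent rows

Corrected query:
SELECT p.name, COUNT(c.id) FROM departments p LEFT JOIN staff c ON c.dept_id = p.id GROUP BY p.name

Result:
name        | COUNT(c.id)
------------+------------
Engineering | 4          
HR          | 1          
Marketing   | 0          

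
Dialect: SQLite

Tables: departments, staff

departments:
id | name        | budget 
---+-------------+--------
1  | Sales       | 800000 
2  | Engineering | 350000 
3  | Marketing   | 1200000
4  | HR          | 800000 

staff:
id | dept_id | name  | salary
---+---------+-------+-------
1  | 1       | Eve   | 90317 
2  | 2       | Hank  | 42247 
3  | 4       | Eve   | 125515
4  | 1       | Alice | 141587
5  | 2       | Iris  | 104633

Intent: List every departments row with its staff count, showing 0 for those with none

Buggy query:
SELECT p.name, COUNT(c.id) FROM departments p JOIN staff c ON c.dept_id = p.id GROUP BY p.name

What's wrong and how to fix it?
Bug: An inner join excludes parents with zero children

Fix: Use LEFT JOIN so parents without children still appear (COUNT(c.id) gives 0)

Corrected query:
SELECT p.name, COUNT(c.id) FROM departments p LEFT JOIN staff c ON c.dept_id = p.id GROUP BY p.name

Result:
name        | COUNT(c.id)
------------+------------
Engineering | 2          
HR          | 1          
Marketing   | 0          
Sales       | 2          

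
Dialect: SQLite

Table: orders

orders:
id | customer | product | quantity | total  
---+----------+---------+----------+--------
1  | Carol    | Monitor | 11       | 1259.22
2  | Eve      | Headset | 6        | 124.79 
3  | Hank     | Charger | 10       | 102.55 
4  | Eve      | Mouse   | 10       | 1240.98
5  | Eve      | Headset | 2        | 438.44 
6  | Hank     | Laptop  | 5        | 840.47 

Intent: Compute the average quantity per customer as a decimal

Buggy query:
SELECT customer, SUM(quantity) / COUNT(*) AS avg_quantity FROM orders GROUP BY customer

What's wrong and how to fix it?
Bug: SUM(quantity) and COUNT(*) are both integers; the division truncates the fractional part

Fix: Multiply by 1.0 (or CAST to REAL) to force floating-point division

Corrected query:
SELECT customer, SUM(quantity) * 1.0 / COUNT(*) AS avg_quantity FROM orders GROUP BY customer

Result:
customer | avg_quantity
---------+-------------
Carol    | 11          
Eve      | 6           
Hank     | 7.5         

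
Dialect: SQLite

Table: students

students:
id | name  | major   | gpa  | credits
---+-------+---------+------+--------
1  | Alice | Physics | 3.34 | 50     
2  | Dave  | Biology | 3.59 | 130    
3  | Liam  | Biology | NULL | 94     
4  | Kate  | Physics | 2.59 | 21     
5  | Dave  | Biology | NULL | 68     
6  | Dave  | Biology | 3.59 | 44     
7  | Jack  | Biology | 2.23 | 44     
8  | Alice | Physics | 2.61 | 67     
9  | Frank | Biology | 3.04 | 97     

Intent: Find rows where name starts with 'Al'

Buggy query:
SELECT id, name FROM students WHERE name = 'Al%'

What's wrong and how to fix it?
Bug: Wildcards only work with LIKE; '=' treats '%' as a literal character

Fix: Replace '=' with LIKE so 'Al%' is treated as a pattern

Corrected query:
SELECT id, name FROM students WHERE name LIKE 'Al%'

Result:
id | name 
---+------
1  | Alice
8  | Alice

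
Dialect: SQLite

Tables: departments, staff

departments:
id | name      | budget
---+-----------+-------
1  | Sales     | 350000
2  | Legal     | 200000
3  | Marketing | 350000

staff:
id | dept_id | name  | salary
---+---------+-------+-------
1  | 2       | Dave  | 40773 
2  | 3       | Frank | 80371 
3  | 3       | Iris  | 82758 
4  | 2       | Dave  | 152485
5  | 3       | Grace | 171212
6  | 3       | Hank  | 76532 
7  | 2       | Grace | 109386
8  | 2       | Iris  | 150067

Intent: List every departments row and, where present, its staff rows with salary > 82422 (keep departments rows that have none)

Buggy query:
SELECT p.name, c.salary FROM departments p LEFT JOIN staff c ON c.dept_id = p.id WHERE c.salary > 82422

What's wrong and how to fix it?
Bug: Filtering c.salary in WHERE discards the NULL rows produced by LEFT JOIN, turning it into an inner join

Fix: Move the right-table condition into the ON clause so unmatched parents are kept

Corrected query:
SELECT p.name, c.salary FROM departments p LEFT JOIN staff c ON c.dept_id = p.id AND c.salary > 82422

Result:
name      | salary
----------+-------
Sales     | NULL  
Legal     | 109386
Legal     | 150067
Legal     | 152485
Marketing | 82758 
Marketing | 171212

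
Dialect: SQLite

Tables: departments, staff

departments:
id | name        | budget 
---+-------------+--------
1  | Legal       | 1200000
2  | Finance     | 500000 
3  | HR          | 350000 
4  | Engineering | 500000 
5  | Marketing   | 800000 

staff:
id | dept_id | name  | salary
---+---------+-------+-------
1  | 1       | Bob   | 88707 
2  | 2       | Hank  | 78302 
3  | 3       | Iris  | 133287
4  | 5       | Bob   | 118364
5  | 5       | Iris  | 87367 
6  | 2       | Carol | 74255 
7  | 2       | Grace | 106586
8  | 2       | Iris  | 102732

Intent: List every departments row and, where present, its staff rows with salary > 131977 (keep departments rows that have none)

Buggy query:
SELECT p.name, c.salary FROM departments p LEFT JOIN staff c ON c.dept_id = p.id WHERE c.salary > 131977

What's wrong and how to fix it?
Bug: A WHERE condition on the right-hand table after LEFT JOIN drops unmatched parents

Fix: Put 'c.salary > 131977' in the JOIN's ON clause instead of WHERE

Corrected query:
SELECT p.name, c.salary FROM departments p LEFT JOIN staff c ON c.dept_id = p.id AND c.salary > 131977

Result:
name        | salary
------------+-------
Legal       | NULL  
Finance     | NULL  
HR          | 133287
Engineering | NULL  
Marketing   | NULL  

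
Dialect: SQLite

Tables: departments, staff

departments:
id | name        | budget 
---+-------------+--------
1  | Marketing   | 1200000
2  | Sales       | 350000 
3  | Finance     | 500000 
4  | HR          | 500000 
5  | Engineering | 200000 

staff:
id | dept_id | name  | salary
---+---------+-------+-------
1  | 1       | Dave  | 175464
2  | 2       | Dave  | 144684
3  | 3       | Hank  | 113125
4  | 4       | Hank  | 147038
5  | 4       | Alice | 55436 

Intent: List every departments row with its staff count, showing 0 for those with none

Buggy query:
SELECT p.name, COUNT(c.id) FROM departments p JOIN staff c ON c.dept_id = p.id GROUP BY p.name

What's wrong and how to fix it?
Bug: An inner join excludes parents with zero children

Fix: Switch to LEFT JOIN to retain unmatched parent rows

Corrected query:
SELECT p.name, COUNT(c.id) FROM departments p LEFT JOIN staff c ON c.dept_id = p.id GROUP BY p.name

Result:
name        | COUNT(c.id)
------------+------------
Engineering | 0          
Finance     | 1          
HR          | 2          
Marketing   | 1          
Sales       | 1          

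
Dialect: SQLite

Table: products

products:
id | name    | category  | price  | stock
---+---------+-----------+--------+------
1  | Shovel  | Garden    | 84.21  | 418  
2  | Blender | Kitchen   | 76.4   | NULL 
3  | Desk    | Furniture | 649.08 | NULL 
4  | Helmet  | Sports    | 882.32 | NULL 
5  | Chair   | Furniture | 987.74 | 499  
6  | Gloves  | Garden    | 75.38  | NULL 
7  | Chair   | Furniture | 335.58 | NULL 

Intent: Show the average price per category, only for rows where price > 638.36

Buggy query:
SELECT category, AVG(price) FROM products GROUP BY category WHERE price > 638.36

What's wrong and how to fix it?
Bug: WHERE cannot follow GROUP BY

Fix: Move the WHERE clause before GROUP BY

Corrected query:
SELECT category, AVG(price) FROM products WHERE price > 638.36 GROUP BY category

Result:
category  | AVG(price)
----------+-----------
Furniture | 818.41    
Sports    | 882.32    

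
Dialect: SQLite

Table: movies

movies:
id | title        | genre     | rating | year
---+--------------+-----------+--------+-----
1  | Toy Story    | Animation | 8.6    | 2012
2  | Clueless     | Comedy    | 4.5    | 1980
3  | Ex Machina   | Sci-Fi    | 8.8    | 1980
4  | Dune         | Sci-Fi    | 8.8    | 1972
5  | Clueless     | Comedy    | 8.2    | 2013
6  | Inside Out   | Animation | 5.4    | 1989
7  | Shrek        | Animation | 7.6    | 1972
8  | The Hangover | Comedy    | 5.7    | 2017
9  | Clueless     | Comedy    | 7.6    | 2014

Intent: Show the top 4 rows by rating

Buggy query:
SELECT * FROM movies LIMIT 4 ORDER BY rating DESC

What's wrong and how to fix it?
Bug: LIMIT must come after ORDER BY

Fix: Sort with ORDER BY, then apply LIMIT

Corrected query:
SELECT * FROM movies ORDER BY rating DESC LIMIT 4

Result:
id | title      | genre     | rating | year
---+------------+-----------+--------+-----
3  | Ex Machina | Sci-Fi    | 8.8    | 1980
4  | Dune       | Sci-Fi    | 8.8    | 1972
1  | Toy Story  | Animation | 8.6    | 2012
5  | Clueless   | Comedy    | 8.2    | 2013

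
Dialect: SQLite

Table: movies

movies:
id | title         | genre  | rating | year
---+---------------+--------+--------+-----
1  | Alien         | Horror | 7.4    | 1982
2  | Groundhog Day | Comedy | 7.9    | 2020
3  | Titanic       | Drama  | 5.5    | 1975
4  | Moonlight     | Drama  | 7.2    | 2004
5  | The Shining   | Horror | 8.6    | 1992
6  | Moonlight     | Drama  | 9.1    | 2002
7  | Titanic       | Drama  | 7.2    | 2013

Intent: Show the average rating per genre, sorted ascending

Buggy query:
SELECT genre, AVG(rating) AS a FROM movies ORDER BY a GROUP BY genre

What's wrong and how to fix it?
Bug: ORDER BY appears before GROUP BY; SQL clause order requires GROUP BY first

Fix: Reorder: SELECT … FROM … GROUP BY … ORDER BY …

Corrected query:
SELECT genre, AVG(rating) AS a FROM movies GROUP BY genre ORDER BY a

Result:
genre  | a   
-------+-----
Drama  | 7.25
Comedy | 7.9 
Horror | 8   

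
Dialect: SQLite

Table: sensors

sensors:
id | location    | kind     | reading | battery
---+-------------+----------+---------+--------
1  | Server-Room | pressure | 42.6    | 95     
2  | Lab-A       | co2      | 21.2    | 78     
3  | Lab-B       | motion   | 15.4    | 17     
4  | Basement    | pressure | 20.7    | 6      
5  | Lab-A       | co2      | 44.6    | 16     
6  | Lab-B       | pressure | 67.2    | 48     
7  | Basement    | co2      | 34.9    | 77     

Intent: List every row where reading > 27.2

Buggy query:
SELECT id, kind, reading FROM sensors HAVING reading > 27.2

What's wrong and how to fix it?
Bug: HAVING filters the output of aggregation, but this query has no GROUP BY and no aggregate functions, so SQLite rejects it (HAVING clause on a non-aggregate query); the condition here is per row

Fix: Use WHERE for row-level filtering

Corrected query:
SELECT id, kind, reading FROM sensors WHERE reading > 27.2

Result:
id | kind     | reading
---+----------+--------
1  | pressure | 42.6   
5  | co2      | 44.6   
6  | pressure | 67.2   
7  | co2      | 34.9   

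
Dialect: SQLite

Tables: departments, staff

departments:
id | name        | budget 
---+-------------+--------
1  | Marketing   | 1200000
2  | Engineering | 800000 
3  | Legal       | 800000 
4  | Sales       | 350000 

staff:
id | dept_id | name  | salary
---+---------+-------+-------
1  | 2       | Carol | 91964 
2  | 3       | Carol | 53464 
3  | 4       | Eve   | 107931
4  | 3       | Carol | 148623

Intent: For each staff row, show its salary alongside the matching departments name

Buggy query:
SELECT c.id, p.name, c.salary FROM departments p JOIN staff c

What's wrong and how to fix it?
Bug: Missing join condition: each staff row is matched to all departments rows instead of just its own

Fix: Add ON c.dept_id = p.id to the JOIN

Corrected query:
SELECT c.id, p.name, c.salary FROM departments p JOIN staff c ON c.dept_id = p.id

Result:
id | name        | salary
---+-------------+-------
1  | Engineering | 91964 
2  | Legal       | 53464 
3  | Sales       | 107931
4  | Legal       | 148623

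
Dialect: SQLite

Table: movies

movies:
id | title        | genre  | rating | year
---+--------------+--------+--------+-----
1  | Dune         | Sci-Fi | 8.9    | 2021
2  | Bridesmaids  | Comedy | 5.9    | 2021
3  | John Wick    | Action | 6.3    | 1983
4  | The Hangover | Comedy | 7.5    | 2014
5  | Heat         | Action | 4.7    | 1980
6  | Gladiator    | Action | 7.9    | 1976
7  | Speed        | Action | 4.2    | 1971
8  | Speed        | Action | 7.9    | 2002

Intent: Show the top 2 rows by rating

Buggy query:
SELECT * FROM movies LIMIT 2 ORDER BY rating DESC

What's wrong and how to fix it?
Bug: ORDER BY cannot follow LIMIT; LIMIT is the final clause

Fix: Sort with ORDER BY, then apply LIMIT

Corrected query:
SELECT * FROM movies ORDER BY rating DESC LIMIT 2

Result:
id | title     | genre  | rating | year
---+-----------+--------+--------+-----
1  | Dune      | Sci-Fi | 8.9    | 2021
6  | Gladiator | Action | 7.9    | 1976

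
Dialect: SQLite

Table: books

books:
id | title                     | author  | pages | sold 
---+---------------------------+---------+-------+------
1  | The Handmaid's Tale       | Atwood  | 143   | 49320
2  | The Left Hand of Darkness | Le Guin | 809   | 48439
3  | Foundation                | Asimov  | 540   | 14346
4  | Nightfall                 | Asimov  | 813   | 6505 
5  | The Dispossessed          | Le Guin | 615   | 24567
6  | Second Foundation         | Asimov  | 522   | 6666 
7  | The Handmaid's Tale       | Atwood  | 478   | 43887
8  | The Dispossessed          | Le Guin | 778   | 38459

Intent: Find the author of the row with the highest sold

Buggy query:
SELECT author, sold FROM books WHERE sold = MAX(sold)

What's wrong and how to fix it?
Bug: WHERE is evaluated per row; an aggregate over the whole table isn't defined there

Fix: Use a subquery: WHERE sold = (SELECT MAX(sold) FROM books)

Corrected query:
SELECT author, sold FROM books WHERE sold = (SELECT MAX(sold) FROM books)

Result:
author | sold 
-------+------
Atwood | 49320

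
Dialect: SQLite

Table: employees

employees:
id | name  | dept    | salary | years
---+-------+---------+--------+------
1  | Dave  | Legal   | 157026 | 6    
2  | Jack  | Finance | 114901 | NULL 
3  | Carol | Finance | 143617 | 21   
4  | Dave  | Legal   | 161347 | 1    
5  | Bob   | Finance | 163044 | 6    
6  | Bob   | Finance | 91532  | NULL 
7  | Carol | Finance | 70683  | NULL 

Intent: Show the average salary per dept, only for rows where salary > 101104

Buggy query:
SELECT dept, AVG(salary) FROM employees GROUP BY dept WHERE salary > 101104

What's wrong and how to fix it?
Bug: WHERE cannot follow GROUP BY

Fix: Place WHERE between FROM and GROUP BY

Corrected query:
SELECT dept, AVG(salary) FROM employees WHERE salary > 101104 GROUP BY dept

Result:
dept    | AVG(salary)  
--------+--------------
Finance | 140520.666667
Legal   | 159186.5     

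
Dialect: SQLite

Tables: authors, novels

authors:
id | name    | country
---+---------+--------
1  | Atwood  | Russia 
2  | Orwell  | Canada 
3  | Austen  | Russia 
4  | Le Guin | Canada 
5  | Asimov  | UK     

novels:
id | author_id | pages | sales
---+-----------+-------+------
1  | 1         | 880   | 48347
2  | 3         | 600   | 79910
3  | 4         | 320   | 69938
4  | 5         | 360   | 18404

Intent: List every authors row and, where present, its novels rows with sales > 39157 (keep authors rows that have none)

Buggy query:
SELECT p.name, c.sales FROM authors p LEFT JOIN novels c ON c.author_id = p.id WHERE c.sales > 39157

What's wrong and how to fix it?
Bug: A WHERE condition on the right-hand table after LEFT JOIN drops unmatched parents

Fix: Put 'c.sales > 39157' in the JOIN's ON clause instead of WHERE

Corrected query:
SELECT p.name, c.sales FROM authors p LEFT JOIN novels c ON c.author_id = p.id AND c.sales > 39157

Result:
name    | sales
--------+------
Atwood  | 48347
Orwell  | NULL 
Austen  | 79910
Le Guin | 69938
Asimov  | NULL 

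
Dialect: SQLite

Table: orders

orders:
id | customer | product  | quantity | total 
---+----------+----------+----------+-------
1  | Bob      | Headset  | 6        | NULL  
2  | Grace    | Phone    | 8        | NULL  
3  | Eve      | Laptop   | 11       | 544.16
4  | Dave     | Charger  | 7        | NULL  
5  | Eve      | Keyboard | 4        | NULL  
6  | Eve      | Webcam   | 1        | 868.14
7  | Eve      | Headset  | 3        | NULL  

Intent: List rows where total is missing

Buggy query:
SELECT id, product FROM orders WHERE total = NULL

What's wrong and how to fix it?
Bug: '= NULL' is always unknown in SQL three-valued logic, so no rows match

Fix: Use IS NULL to test for NULL

Corrected query:
SELECT id, product FROM orders WHERE total IS NULL

Result:
id | product 
---+---------
1  | Headset 
2  | Phone   
4  | Charger 
5  | Keyboard
7  | Headset 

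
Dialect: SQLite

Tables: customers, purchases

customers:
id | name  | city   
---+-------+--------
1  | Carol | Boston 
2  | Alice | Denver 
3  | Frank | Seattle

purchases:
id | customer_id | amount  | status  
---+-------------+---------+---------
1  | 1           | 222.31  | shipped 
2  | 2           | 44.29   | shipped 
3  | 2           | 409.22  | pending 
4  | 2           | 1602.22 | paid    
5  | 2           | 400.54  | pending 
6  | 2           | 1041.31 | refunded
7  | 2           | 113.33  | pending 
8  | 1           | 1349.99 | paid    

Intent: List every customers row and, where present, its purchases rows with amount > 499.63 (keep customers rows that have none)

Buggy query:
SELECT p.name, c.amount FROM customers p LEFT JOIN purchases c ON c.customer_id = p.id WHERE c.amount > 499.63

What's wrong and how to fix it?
Bug: Filtering c.amount in WHERE discards the NULL rows produced by LEFT JOIN, turning it into an inner join

Fix: Move the right-table condition into the ON clause so unmatched parents are kept

Corrected query:
SELECT p.name, c.amount FROM customers p LEFT JOIN purchases c ON c.customer_id = p.id AND c.amount > 499.63

Result:
name  | amount 
------+--------
Carol | 1349.99
Alice | 1041.31
Alice | 1602.22
Frank | NULL   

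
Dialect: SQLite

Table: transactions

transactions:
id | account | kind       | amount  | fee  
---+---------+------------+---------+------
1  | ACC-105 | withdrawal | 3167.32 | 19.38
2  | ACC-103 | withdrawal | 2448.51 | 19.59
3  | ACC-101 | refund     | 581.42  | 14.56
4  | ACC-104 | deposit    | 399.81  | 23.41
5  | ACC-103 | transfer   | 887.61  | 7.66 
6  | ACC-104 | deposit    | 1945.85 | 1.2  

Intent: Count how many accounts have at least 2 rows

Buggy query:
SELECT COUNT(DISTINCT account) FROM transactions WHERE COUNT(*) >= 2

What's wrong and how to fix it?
Bug: COUNT(*) cannot appear in WHERE; the per-group count doesn't exist yet

Fix: Use a subquery that GROUPs and filters with HAVING, then count its rows

Corrected query:
SELECT COUNT(*) FROM (SELECT account FROM transactions GROUP BY account HAVING COUNT(*) >= 2)

Result:
COUNT(*)
--------
2       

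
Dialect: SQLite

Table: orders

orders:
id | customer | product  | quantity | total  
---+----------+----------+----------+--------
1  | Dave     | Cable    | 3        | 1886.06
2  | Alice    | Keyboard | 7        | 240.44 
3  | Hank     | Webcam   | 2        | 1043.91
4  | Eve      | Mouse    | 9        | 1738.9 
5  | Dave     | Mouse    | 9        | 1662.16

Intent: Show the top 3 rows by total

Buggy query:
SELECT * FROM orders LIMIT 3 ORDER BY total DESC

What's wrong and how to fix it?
Bug: ORDER BY cannot follow LIMIT; LIMIT is the final clause

Fix: Swap the clauses: ORDER BY first, then LIMIT

Corrected query:
SELECT * FROM orders ORDER BY total DESC LIMIT 3

Result:
id | customer | product | quantity | total  
---+----------+---------+----------+--------
1  | Dave     | Cable   | 3        | 1886.06
4  | Eve      | Mouse   | 9        | 1738.9 
5  | Dave     | Mouse   | 9        | 1662.16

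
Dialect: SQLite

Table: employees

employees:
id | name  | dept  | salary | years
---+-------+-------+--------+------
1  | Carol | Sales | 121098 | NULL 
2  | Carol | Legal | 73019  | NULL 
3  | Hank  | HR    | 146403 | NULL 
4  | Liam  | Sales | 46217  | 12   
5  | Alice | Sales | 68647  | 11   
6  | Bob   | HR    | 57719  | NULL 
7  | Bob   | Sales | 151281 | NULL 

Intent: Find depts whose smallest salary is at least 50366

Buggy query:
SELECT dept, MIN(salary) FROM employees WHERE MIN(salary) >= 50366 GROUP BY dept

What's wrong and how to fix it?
Bug: MIN() in WHERE is a misuse of aggregate

Fix: Replace WHERE with HAVING after the GROUP BY

Corrected query:
SELECT dept, MIN(salary) FROM employees GROUP BY dept HAVING MIN(salary) >= 50366

Result:
dept  | MIN(salary)
------+------------
HR    | 57719      
Legal | 73019      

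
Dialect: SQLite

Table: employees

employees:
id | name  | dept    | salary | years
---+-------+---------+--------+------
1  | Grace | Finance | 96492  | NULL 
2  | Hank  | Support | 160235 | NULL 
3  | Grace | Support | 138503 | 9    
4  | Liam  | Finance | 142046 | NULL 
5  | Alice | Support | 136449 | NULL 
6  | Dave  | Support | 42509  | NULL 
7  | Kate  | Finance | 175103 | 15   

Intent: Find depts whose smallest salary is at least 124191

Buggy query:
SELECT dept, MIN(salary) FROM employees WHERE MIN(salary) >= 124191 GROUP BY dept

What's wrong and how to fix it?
Bug: Aggregates like MIN are computed per group after WHERE runs

Fix: Replace WHERE with HAVING after the GROUP BY

Corrected query:
SELECT dept, MIN(salary) FROM employees GROUP BY dept HAVING MIN(salary) >= 124191

Result:
(no rows)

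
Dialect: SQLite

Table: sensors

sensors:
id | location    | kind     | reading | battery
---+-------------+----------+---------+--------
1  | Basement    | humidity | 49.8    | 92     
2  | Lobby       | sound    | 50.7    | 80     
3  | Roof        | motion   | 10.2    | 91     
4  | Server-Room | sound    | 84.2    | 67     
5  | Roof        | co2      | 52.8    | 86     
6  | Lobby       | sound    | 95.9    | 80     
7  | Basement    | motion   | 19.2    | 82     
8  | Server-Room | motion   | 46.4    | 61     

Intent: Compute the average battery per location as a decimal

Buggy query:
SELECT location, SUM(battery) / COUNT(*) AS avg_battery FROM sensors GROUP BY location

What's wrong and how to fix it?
Bug: Both operands are integers, so '/' performs integer division and truncates

Fix: Cast one side to REAL so the division keeps the fractional part

Corrected query:
SELECT location, SUM(battery) * 1.0 / COUNT(*) AS avg_battery FROM sensors GROUP BY location

Result:
location    | avg_battery
------------+------------
Basement    | 87         
Lobby       | 80         
Roof        | 88.5       
Server-Room | 64         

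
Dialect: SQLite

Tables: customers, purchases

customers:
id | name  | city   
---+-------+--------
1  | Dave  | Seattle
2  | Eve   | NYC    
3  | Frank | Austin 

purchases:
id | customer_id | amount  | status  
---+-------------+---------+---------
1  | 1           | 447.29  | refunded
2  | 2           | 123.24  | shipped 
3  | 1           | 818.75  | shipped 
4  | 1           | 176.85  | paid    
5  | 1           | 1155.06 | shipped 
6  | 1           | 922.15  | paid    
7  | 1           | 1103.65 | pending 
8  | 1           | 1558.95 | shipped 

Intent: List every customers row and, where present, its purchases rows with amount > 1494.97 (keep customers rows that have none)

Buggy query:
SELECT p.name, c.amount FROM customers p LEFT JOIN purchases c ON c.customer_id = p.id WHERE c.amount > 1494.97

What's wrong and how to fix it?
Bug: A WHERE condition on the right-hand table after LEFT JOIN drops unmatched parents

Fix: Move the right-table condition into the ON clause so unmatched parents are kept

Corrected query:
SELECT p.name, c.amount FROM customers p LEFT JOIN purchases c ON c.customer_id = p.id AND c.amount > 1494.97

Result:
name  | amount 
------+--------
Dave  | 1558.95
Eve   | NULL   
Frank | NULL   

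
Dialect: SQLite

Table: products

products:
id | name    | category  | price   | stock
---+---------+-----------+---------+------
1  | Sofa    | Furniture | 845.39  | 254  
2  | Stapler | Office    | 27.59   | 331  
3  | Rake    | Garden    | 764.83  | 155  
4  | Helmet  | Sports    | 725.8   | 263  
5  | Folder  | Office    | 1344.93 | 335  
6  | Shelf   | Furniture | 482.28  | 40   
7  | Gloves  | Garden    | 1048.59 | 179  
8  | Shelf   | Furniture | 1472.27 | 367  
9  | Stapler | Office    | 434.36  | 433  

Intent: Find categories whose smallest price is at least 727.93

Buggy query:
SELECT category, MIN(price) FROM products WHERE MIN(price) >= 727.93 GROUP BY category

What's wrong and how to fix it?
Bug: MIN() in WHERE is a misuse of aggregate

Fix: Replace WHERE with HAVING after the GROUP BY

Corrected query:
SELECT category, MIN(price) FROM products GROUP BY category HAVING MIN(price) >= 727.93

Result:
category | MIN(price)
---------+-----------
Garden   | 764.83    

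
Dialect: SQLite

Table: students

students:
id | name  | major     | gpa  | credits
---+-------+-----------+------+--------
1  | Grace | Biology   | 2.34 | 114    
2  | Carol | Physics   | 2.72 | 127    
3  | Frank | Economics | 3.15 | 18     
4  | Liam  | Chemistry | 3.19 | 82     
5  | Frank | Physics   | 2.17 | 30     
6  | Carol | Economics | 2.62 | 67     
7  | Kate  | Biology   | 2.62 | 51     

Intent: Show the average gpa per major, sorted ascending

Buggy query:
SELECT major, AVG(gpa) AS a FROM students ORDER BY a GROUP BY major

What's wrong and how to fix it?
Bug: ORDER BY appears before GROUP BY; SQL clause order requires GROUP BY first

Fix: Reorder: SELECT … FROM … GROUP BY … ORDER BY …

Corrected query:
SELECT major, AVG(gpa) AS a FROM students GROUP BY major ORDER BY a

Result:
major     | a    
----------+------
Physics   | 2.445
Biology   | 2.48 
Economics | 2.885
Chemistry | 3.19 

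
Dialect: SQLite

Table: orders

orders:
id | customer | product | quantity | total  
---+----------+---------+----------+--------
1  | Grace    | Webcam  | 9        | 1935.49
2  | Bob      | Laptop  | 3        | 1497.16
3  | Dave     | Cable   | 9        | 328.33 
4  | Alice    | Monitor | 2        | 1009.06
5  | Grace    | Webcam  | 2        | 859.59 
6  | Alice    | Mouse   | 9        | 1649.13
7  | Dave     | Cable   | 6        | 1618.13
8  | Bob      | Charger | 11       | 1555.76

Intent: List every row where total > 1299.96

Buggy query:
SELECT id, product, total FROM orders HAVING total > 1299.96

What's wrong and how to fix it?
Bug: HAVING filters the output of aggregation, but this query has no GROUP BY and no aggregate functions, so SQLite rejects it (HAVING clause on a non-aggregate query); the condition here is per row

Fix: Use WHERE for row-level filtering

Corrected query:
SELECT id, product, total FROM orders WHERE total > 1299.96

Result:
id | product | total  
---+---------+--------
1  | Webcam  | 1935.49
2  | Laptop  | 1497.16
6  | Mouse   | 1649.13
7  | Cable   | 1618.13
8  | Charger | 1555.76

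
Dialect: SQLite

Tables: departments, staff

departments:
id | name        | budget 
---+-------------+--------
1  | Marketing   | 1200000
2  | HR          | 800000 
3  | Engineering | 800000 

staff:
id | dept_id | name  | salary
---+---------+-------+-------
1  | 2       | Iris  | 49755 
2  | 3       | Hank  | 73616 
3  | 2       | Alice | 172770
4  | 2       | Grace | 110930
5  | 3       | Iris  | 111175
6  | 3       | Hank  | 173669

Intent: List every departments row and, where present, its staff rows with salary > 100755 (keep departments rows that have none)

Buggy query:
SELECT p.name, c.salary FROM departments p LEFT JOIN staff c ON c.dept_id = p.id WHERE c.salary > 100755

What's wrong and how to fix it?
Bug: Filtering c.salary in WHERE discards the NULL rows produced by LEFT JOIN, turning it into an inner join

Fix: Move the right-table condition into the ON clause so unmatched parents are kept

Corrected query:
SELECT p.name, c.salary FROM departments p LEFT JOIN staff c ON c.dept_id = p.id AND c.salary > 100755

Result:
name        | salary
------------+-------
Marketing   | NULL  
HR          | 110930
HR          | 172770
Engineering | 111175
Engineering | 173669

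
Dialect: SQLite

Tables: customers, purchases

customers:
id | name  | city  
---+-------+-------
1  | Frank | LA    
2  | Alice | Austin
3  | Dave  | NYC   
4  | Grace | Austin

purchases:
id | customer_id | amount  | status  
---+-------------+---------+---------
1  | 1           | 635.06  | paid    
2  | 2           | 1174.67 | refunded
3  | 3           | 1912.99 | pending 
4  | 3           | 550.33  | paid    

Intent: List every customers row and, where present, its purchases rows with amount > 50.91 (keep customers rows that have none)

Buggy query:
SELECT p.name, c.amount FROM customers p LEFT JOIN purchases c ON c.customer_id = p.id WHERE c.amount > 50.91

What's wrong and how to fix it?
Bug: Filtering c.amount in WHERE discards the NULL rows produced by LEFT JOIN, turning it into an inner join

Fix: Move the right-table condition into the ON clause so unmatched parents are kept

Corrected query:
SELECT p.name, c.amount FROM customers p LEFT JOIN purchases c ON c.customer_id = p.id AND c.amount > 50.91

Result:
name  | amount 
------+--------
Frank | 635.06 
Alice | 1174.67
Dave  | 550.33 
Dave  | 1912.99
Grace | NULL   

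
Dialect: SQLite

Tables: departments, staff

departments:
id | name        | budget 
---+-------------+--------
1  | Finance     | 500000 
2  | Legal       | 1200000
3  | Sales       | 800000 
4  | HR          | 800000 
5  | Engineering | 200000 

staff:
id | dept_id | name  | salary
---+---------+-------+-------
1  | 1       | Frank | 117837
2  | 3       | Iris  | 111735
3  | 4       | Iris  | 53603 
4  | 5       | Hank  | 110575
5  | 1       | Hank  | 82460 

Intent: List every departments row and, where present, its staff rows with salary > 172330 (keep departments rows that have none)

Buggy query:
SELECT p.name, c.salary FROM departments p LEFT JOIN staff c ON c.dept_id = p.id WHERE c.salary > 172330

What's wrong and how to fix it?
Bug: Filtering c.salary in WHERE discards the NULL rows produced by LEFT JOIN, turning it into an inner join

Fix: Put 'c.salary > 172330' in the JOIN's ON clause instead of WHERE

Corrected query:
SELECT p.name, c.salary FROM departments p LEFT JOIN staff c ON c.dept_id = p.id AND c.salary > 172330

Result:
name        | salary
------------+-------
Finance     | NULL  
Legal       | NULL  
Sales       | NULL  
HR          | NULL  
Engineering | NULL  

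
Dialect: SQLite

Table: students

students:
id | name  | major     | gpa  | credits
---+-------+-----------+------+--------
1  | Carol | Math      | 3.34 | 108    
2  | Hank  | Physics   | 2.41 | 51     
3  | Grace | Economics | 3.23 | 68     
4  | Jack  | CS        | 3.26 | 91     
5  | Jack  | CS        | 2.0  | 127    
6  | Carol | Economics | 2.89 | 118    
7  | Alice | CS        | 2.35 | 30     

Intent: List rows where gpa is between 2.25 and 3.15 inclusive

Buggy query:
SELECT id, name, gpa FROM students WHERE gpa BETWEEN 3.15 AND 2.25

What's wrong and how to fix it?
Bug: The bounds are reversed; BETWEEN a AND b requires a <= b to match anything

Fix: Swap the bounds so the smaller value comes first

Corrected query:
SELECT id, name, gpa FROM students WHERE gpa BETWEEN 2.25 AND 3.15

Result:
id | name  | gpa 
---+-------+-----
2  | Hank  | 2.41
6  | Carol | 2.89
7  | Alice | 2.35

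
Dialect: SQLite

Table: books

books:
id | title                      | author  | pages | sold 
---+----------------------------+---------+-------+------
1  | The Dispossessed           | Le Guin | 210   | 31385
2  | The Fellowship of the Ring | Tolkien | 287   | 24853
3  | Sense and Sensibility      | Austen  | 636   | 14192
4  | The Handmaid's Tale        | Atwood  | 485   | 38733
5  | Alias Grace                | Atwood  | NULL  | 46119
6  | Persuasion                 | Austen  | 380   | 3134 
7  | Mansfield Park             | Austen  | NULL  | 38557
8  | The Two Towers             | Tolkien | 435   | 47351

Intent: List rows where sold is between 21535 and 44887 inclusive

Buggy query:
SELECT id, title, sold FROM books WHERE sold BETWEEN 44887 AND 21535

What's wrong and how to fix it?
Bug: The bounds are reversed; BETWEEN a AND b requires a <= b to match anything

Fix: Swap the bounds so the smaller value comes first

Corrected query:
SELECT id, title, sold FROM books WHERE sold BETWEEN 21535 AND 44887

Result:
id | title                      | sold 
---+----------------------------+------
1  | The Dispossessed           | 31385
2  | The Fellowship of the Ring | 24853
4  | The Handmaid's Tale        | 38733
7  | Mansfield Park             | 38557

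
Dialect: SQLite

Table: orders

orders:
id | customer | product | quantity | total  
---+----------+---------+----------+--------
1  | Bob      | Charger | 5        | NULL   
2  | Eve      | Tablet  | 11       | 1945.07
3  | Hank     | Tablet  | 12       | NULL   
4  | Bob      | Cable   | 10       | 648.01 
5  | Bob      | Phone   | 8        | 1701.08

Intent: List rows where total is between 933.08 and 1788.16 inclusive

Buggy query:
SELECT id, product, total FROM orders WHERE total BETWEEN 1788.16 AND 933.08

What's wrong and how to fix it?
Bug: BETWEEN expects the lower bound first; with 1788.16 AND 933.08 the range is empty

Fix: Write BETWEEN 933.08 AND 1788.16

Corrected query:
SELECT id, product, total FROM orders WHERE total BETWEEN 933.08 AND 1788.16

Result:
id | product | total  
---+---------+--------
5  | Phone   | 1701.08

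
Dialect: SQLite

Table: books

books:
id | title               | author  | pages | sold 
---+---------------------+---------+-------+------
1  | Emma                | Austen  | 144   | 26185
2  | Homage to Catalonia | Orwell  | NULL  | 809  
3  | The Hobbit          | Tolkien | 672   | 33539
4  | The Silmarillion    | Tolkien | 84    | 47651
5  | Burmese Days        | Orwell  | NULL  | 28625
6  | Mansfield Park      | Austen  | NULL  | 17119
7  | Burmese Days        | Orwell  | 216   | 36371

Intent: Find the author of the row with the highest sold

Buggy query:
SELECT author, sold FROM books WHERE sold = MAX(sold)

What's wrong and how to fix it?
Bug: MAX(sold) is an aggregate and cannot be used directly in WHERE

Fix: Wrap MAX in a scalar subquery so WHERE compares against a single value

Corrected query:
SELECT author, sold FROM books WHERE sold = (SELECT MAX(sold) FROM books)

Result:
author  | sold 
--------+------
Tolkien | 47651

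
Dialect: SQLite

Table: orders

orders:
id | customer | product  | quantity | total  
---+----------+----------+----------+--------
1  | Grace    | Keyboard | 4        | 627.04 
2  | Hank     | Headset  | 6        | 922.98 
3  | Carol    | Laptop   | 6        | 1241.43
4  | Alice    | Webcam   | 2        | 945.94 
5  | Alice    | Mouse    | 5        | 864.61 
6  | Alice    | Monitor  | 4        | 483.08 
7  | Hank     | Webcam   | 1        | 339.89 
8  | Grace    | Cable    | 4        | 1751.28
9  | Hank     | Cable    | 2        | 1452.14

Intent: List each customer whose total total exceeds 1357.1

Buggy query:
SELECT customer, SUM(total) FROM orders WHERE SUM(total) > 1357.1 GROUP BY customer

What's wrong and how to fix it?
Bug: Aggregate functions cannot appear in a WHERE clause

Fix: Move the aggregate condition to a HAVING clause

Corrected query:
SELECT customer, SUM(total) FROM orders GROUP BY customer HAVING SUM(total) > 1357.1

Result:
customer | SUM(total)
---------+-----------
Alice    | 2293.63   
Grace    | 2378.32   
Hank     | 2715.01   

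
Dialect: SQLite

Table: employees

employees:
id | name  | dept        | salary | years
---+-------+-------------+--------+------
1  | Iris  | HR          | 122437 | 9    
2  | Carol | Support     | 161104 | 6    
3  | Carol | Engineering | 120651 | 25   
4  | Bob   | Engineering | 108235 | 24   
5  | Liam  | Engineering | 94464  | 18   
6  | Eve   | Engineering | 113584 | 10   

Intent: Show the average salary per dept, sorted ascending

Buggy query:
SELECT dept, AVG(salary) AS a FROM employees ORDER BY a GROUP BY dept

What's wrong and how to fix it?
Bug: GROUP BY must precede ORDER BY

Fix: Move ORDER BY to the end, after GROUP BY

Corrected query:
SELECT dept, AVG(salary) AS a FROM employees GROUP BY dept ORDER BY a

Result:
dept        | a       
------------+---------
Engineering | 109233.5
HR          | 122437  
Support     | 161104  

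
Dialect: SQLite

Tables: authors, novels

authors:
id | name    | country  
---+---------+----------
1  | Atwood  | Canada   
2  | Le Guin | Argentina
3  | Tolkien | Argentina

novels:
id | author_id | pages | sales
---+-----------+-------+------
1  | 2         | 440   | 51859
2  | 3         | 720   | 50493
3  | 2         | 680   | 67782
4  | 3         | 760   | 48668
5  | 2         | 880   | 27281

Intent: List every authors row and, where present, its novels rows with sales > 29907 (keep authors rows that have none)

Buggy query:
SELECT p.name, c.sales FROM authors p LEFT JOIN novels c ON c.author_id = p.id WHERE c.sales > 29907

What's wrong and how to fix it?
Bug: Filtering c.sales in WHERE discards the NULL rows produced by LEFT JOIN, turning it into an inner join

Fix: Move the right-table condition into the ON clause so unmatched parents are kept

Corrected query:
SELECT p.name, c.sales FROM authors p LEFT JOIN novels c ON c.author_id = p.id AND c.sales > 29907

Result:
name    | sales
--------+------
Atwood  | NULL 
Le Guin | 51859
Le Guin | 67782
Tolkien | 48668
Tolkien | 50493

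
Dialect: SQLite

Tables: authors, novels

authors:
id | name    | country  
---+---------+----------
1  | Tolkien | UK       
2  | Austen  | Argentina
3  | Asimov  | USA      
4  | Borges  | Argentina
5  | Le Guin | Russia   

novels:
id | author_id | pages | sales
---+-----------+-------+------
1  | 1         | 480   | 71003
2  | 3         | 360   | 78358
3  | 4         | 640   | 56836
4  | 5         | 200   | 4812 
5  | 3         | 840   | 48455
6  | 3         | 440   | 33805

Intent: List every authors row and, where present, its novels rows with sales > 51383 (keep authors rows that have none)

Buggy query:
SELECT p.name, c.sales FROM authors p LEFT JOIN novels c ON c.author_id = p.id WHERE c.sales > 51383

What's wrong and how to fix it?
Bug: Filtering c.sales in WHERE discards the NULL rows produced by LEFT JOIN, turning it into an inner join

Fix: Put 'c.sales > 51383' in the JOIN's ON clause instead of WHERE

Corrected query:
SELECT p.name, c.sales FROM authors p LEFT JOIN novels c ON c.author_id = p.id AND c.sales > 51383

Result:
name    | sales
--------+------
Tolkien | 71003
Austen  | NULL 
Asimov  | 78358
Borges  | 56836
Le Guin | NULL 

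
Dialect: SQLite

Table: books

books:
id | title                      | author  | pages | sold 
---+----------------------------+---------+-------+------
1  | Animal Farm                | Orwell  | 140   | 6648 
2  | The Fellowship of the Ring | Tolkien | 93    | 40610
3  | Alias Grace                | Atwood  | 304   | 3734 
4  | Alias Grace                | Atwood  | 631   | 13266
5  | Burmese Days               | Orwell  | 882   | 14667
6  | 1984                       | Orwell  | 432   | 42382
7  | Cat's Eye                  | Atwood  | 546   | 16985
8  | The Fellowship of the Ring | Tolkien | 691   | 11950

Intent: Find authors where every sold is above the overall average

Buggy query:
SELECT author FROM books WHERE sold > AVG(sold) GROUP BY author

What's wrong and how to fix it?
Bug: AVG() is an aggregate; it can't sit directly in WHERE

Fix: Compute the overall average in a scalar subquery and compare each group's MIN against it in HAVING

Corrected query:
SELECT author FROM books GROUP BY author HAVING MIN(sold) > (SELECT AVG(sold) FROM books)

Result:
(no rows)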